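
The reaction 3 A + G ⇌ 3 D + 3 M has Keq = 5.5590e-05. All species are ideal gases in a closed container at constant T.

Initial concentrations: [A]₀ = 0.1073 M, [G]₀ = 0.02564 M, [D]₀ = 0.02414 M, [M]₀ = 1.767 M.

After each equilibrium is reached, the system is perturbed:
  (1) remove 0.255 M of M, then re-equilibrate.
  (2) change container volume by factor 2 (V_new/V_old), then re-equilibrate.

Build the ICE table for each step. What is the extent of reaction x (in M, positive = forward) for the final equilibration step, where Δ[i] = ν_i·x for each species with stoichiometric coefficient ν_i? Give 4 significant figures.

x = 1.0322e-04 M

Q₀ = 2.45 vs Keq = 5.5590e-05 ⇒ Q>K, reverse
Step 1:
                   A          G          D          M
  init        0.1073    0.02564    0.02414      1.767
  Δ          0.02322    0.00774   -0.02322   -0.02322
  eq          0.1305    0.03338 9.1977e-04      1.744
  solve Keq expr → x = -0.00774; check Q = 5.5590e-05
Then remove 0.255 M of M.
Step 2:
                   A          G          D          M
  init        0.1305    0.03338 9.1977e-04      1.489
  Δ       -1.5559e-04 -5.1862e-05 1.5559e-04 1.5559e-04
  eq          0.1304    0.03333   0.001075      1.489
  solve Keq expr → x = 5.1862e-05; check Q = 5.5590e-05
Then change container volume by factor 2 (V_new/V_old).
Step 3:
                   A          G          D          M
  init       0.06518    0.01666 5.3768e-04     0.7445
  Δ       -3.0967e-04 -1.0322e-04 3.0967e-04 3.0967e-04
  eq         0.06487    0.01656 8.4735e-04     0.7448
  solve Keq expr → x = 1.0322e-04; check Q = 5.5590e-05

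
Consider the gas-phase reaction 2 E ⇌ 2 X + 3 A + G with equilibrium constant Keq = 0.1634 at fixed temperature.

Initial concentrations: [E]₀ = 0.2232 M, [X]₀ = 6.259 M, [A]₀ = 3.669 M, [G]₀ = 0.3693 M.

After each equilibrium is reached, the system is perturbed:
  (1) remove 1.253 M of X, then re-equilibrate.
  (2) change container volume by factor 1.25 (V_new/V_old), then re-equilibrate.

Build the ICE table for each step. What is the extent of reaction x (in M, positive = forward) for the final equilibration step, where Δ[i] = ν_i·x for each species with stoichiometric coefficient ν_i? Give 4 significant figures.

x = 5.6156e-04 M

Q₀ = 1.4343e+04 vs Keq = 0.1634 ⇒ Q>K, reverse
Step 1:
                    E           X           A           G
  I            0.2232       6.259       3.669      0.3693
  C             0.738      -0.738      -1.107      -0.369
  E            0.9612       5.521       2.562  2.9453e-04
  solve Keq expr → x = -0.369; check Q = 0.1634
Then remove 1.253 M of X.
Step 2:
                    E           X           A           G
  I            0.9612       4.268       2.562  2.9453e-04
  C       -3.9497e-04  3.9497e-04  5.9245e-04  1.9748e-04
  E            0.9608       4.268       2.563  4.9201e-04
  solve Keq expr → x = 1.9748e-04; check Q = 0.1634
Then change container volume by factor 1.25 (V_new/V_old).
Step 3:
                    E           X           A           G
  I            0.7687       3.415        2.05  3.9361e-04
  C         -0.001123    0.001123    0.001685  5.6156e-04
  E            0.7675       3.416       2.052  9.5517e-04
  solve Keq expr → x = 5.6156e-04; check Q = 0.1634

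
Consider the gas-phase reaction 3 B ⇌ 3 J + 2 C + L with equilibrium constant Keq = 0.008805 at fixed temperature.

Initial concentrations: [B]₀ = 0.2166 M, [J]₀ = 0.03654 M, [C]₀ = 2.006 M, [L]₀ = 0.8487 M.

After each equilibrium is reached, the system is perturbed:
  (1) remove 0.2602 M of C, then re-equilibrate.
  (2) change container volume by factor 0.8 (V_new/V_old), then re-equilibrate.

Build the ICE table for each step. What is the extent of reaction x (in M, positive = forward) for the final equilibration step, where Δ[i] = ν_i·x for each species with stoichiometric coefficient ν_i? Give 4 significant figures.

x = -0.002442 M

Q₀ = 0.0164 vs Keq = 0.008805 ⇒ Q>K, reverse
Step 1:
                   B          J          C          L
  Initial     0.2166    0.03654      2.006     0.8487
  Change    0.005958  -0.005958  -0.003972  -0.001986
  Equil       0.2226    0.03058      2.002     0.8467
  solve Keq expr → x = -0.001986; check Q = 0.008805
Then remove 0.2602 M of C.
Step 2:
                   B          J          C          L
  Initial     0.2226    0.03058      1.742     0.8467
  Change   -0.002556   0.002556   0.001704 8.5209e-04
  Equil         0.22    0.03314      1.744     0.8476
  solve Keq expr → x = 8.5209e-04; check Q = 0.008805
Then change container volume by factor 0.8 (V_new/V_old).
Step 3:
                   B          J          C          L
  Initial      0.275    0.04142      2.179      1.059
  Change    0.007325  -0.007325  -0.004883  -0.002442
  Equil       0.2823     0.0341      2.175      1.057
  solve Keq expr → x = -0.002442; check Q = 0.008805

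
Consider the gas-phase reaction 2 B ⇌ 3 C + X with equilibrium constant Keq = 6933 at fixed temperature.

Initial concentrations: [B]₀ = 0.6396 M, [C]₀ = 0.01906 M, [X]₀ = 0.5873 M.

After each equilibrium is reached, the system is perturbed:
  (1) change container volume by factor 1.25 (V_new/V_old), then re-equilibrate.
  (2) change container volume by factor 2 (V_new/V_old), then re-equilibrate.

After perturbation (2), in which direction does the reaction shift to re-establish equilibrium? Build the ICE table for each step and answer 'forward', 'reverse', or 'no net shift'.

Q₀ = 9.9406e-06 vs Keq = 6933 ⇒ Q<K, forward
Step 1:
                  B         C         X
  Initial    0.6396   0.01906    0.5873
  Change    -0.6288    0.9433    0.3144
  Equil     0.01077    0.9623    0.9017
  solve Keq expr → x = 0.3144; check Q = 6933
Then change container volume by factor 1.25 (V_new/V_old).
Step 2:
                  B         C         X
  Initial  0.008613    0.7698    0.7214
  Change  -0.001685  0.002527 8.4227e-04
  Equil    0.006928    0.7724    0.7222
  solve Keq expr → x = 8.4227e-04; check Q = 6933
Then change container volume by factor 2 (V_new/V_old).
Step 3:
                  B         C         X
  Initial  0.003464    0.3862    0.3611
  Change  -0.001713  0.002569 8.5632e-04
  Equil    0.001751    0.3888     0.362
  solve Keq expr → x = 8.5632e-04; check Q = 6933

Direction: forward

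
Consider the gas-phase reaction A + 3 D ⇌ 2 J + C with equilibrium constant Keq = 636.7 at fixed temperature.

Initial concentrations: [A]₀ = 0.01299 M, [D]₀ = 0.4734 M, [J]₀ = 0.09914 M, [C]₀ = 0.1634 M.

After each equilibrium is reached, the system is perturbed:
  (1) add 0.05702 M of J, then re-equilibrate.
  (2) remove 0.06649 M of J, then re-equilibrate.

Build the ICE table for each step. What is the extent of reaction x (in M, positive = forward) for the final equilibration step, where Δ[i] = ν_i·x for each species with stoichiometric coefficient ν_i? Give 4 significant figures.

x = 6.6424e-05 M

Q₀ = 1.165 vs Keq = 636.7 ⇒ Q<K, forward
Step 1:
                    A           D           J           C
  init        0.01299      0.4734     0.09914      0.1634
  Δ          -0.01294    -0.03881     0.02587     0.01294
  eq       5.2735e-05      0.4346       0.125      0.1763
  solve Keq expr → x = 0.01294; check Q = 636.7
Then add 0.05702 M of J.
Step 2:
                    A           D           J           C
  init     5.2735e-05      0.4346       0.182      0.1763
  Δ        5.8759e-05  1.7628e-04 -1.1752e-04 -5.8759e-05
  eq       1.1149e-04      0.4348      0.1819      0.1763
  solve Keq expr → x = -5.8759e-05; check Q = 636.7
Then remove 0.06649 M of J.
Step 3:
                    A           D           J           C
  init     1.1149e-04      0.4348      0.1154      0.1763
  Δ       -6.6424e-05 -1.9927e-04  1.3285e-04  6.6424e-05
  eq       4.5069e-05      0.4346      0.1156      0.1763
  solve Keq expr → x = 6.6424e-05; check Q = 636.7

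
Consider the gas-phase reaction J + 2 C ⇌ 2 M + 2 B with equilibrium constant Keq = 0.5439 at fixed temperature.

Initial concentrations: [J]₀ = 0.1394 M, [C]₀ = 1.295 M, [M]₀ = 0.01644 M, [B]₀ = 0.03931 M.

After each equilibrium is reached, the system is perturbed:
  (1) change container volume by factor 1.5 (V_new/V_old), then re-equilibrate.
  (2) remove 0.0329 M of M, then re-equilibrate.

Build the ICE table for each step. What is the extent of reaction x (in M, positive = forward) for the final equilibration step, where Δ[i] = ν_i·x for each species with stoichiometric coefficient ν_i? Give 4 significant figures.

x = 0.001464 M

Q₀ = 1.7865e-06 vs Keq = 0.5439 ⇒ Q<K, forward
Step 1:
                    J           C           M           B
  Initial      0.1394       1.295     0.01644     0.03931
  Change      -0.1283     -0.2566      0.2566      0.2566
  Equil       0.01112       1.038       0.273      0.2959
  solve Keq expr → x = 0.1283; check Q = 0.5439
Then change container volume by factor 1.5 (V_new/V_old).
Step 2:
                    J           C           M           B
  Initial    0.007415      0.6923       0.182      0.1972
  Change    -0.001982   -0.003965    0.003965    0.003965
  Equil      0.005433      0.6883       0.186      0.2012
  solve Keq expr → x = 0.001982; check Q = 0.5439
Then remove 0.0329 M of M.
Step 3:
                    J           C           M           B
  Initial    0.005433      0.6883      0.1531      0.2012
  Change    -0.001464   -0.002929    0.002929    0.002929
  Equil      0.003968      0.6854       0.156      0.2041
  solve Keq expr → x = 0.001464; check Q = 0.5439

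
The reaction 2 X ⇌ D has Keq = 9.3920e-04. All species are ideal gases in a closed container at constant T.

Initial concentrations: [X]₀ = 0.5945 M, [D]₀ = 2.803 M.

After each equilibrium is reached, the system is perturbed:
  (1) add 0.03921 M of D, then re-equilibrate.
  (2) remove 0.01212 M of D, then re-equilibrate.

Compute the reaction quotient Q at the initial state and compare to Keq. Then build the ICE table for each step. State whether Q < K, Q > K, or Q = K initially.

Q₀ = 7.931 vs Keq = 9.3920e-04 ⇒ Q>K, reverse
Step 1:
                  X         D
  I          0.5945     2.803
  C           5.535    -2.768
  E            6.13   0.03529
  solve Keq expr → x = -2.768; check Q = 9.3920e-04
Then add 0.03921 M of D.
Step 2:
                  X         D
  I            6.13    0.0745
  C         0.07664  -0.03832
  E           6.207   0.03618
  solve Keq expr → x = -0.03832; check Q = 9.3920e-04
Then remove 0.01212 M of D.
Step 3:
                  X         D
  I           6.207   0.02406
  C        -0.02369   0.01184
  E           6.183    0.0359
  solve Keq expr → x = 0.01184; check Q = 9.3920e-04

Q₀ = 7.931; Q > K (proceeds reverse)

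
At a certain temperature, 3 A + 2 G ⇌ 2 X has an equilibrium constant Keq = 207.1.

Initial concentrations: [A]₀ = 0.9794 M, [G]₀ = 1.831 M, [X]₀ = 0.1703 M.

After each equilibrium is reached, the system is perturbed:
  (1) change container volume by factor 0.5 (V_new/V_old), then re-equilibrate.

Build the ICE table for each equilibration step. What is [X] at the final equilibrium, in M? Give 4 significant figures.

[X]_eq = 1.563 M

Q₀ = 0.009208 vs Keq = 207.1 ⇒ Q<K, forward
Step 1:
                   A          G          X
  I           0.9794      1.831     0.1703
  C          -0.8603    -0.5735     0.5735
  E           0.1191      1.257     0.7438
  solve Keq expr → x = 0.2868; check Q = 207.1
Then change container volume by factor 0.5 (V_new/V_old).
Step 2:
                   A          G          X
  I           0.2382      2.515      1.488
  C          -0.1126   -0.07508    0.07508
  E           0.1256       2.44      1.563
  solve Keq expr → x = 0.03754; check Q = 207.1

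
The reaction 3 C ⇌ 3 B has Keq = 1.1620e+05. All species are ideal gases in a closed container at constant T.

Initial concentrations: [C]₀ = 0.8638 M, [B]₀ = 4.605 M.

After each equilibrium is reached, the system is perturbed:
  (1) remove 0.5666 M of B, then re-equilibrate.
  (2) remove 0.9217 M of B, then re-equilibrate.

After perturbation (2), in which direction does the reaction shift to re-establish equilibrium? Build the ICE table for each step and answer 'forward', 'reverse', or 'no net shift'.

Q₀ = 151.5 vs Keq = 1.1620e+05 ⇒ Q<K, forward
Step 1:
                  C         B
  init       0.8638     4.605
  Δ          -0.754     0.754
  eq         0.1098     5.359
  solve Keq expr → x = 0.2513; check Q = 1.1620e+05
Then remove 0.5666 M of B.
Step 2:
                  C         B
  init       0.1098     4.792
  Δ        -0.01138   0.01138
  eq        0.09844     4.804
  solve Keq expr → x = 0.003793; check Q = 1.1620e+05
Then remove 0.9217 M of B.
Step 3:
                  C         B
  init      0.09844     3.882
  Δ        -0.01851   0.01851
  eq        0.07993     3.901
  solve Keq expr → x = 0.00617; check Q = 1.1620e+05

Direction: forward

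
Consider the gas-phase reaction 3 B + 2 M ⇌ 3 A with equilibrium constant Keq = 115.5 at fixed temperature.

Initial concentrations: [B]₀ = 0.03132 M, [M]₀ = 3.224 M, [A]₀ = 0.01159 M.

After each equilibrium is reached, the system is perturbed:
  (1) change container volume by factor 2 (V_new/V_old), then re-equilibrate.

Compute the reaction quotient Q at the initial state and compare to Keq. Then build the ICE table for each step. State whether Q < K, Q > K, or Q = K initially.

Q₀ = 0.004875 vs Keq = 115.5 ⇒ Q<K, forward
Step 1:
                   B          M          A
  init       0.03132      3.224    0.01159
  Δ         -0.02762   -0.01841    0.02762
  eq        0.003703      3.206    0.03921
  solve Keq expr → x = 0.009206; check Q = 115.5
Then change container volume by factor 2 (V_new/V_old).
Step 2:
                   B          M          A
  init      0.001852      1.603     0.0196
  Δ       9.4516e-04 6.3011e-04 -9.4516e-04
  eq        0.002797      1.603    0.01866
  solve Keq expr → x = -3.1505e-04; check Q = 115.5

Q₀ = 0.004875; Q < K (proceeds forward)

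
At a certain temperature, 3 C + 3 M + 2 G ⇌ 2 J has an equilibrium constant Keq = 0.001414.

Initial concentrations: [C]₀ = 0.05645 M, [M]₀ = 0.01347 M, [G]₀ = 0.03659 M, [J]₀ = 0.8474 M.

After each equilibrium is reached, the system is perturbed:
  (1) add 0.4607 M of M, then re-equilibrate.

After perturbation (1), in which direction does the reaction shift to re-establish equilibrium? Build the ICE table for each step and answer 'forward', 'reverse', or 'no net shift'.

Q₀ = 1.2200e+12 vs Keq = 0.001414 ⇒ Q>K, reverse
Step 1:
                    C           M           G           J
  I           0.05645     0.01347     0.03659      0.8474
  C             1.186       1.186      0.7908     -0.7908
  E             1.243         1.2      0.8274     0.05662
  solve Keq expr → x = -0.3954; check Q = 0.001414
Then add 0.4607 M of M.
Step 2:
                    C           M           G           J
  I             1.243        1.66      0.8274     0.05662
  C          -0.03848    -0.03848    -0.02565     0.02565
  E             1.204       1.622      0.8017     0.08228
  solve Keq expr → x = 0.01283; check Q = 0.001414

Direction: forward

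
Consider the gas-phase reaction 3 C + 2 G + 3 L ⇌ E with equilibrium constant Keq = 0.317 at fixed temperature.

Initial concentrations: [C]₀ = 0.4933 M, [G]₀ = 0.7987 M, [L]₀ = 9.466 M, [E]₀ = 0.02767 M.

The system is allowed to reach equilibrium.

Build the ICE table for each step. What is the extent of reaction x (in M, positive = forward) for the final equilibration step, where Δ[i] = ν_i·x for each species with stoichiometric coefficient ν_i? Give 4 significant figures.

Q₀ = 4.2600e-04 vs Keq = 0.317 ⇒ Q<K, forward
Step 1:
                    C           G           L           E
  Initial      0.4933      0.7987       9.466     0.02767
  Change      -0.3665     -0.2443     -0.3665      0.1222
  Equil        0.1268      0.5544         9.1      0.1498
  solve Keq expr → x = 0.1222; check Q = 0.317

x = 0.1222 M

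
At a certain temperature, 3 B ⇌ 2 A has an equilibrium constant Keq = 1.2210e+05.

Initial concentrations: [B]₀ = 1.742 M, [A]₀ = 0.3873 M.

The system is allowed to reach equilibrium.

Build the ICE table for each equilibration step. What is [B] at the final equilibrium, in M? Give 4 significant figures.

[B]_eq = 0.02677 M

Q₀ = 0.02838 vs Keq = 1.2210e+05 ⇒ Q<K, forward
Step 1:
                  B         A
  Initial     1.742    0.3873
  Change     -1.715     1.143
  Equil     0.02677     1.531
  solve Keq expr → x = 0.5717; check Q = 1.2210e+05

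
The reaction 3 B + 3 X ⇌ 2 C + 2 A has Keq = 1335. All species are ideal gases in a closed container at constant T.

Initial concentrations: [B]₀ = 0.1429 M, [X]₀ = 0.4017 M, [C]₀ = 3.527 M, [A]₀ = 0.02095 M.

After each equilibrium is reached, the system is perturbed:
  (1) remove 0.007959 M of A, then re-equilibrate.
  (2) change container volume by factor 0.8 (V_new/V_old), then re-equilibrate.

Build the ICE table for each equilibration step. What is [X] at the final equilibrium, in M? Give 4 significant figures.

Q₀ = 28.87 vs Keq = 1335 ⇒ Q<K, forward
Step 1:
                    B           X           C           A
  I            0.1429      0.4017       3.527     0.02095
  C          -0.05334    -0.05334     0.03556     0.03556
  E           0.08956      0.3484       3.563     0.05651
  solve Keq expr → x = 0.01778; check Q = 1335
Then remove 0.007959 M of A.
Step 2:
                    B           X           C           A
  I           0.08956      0.3484       3.563     0.04855
  C         -0.004334   -0.004334    0.002889    0.002889
  E           0.08522       0.344       3.565     0.05144
  solve Keq expr → x = 0.001445; check Q = 1335
Then change container volume by factor 0.8 (V_new/V_old).
Step 3:
                    B           X           C           A
  I            0.1065        0.43       4.457      0.0643
  C         -0.007895   -0.007895    0.005263    0.005263
  E           0.09863      0.4221       4.462     0.06957
  solve Keq expr → x = 0.002632; check Q = 1335

[X]_eq = 0.4221 M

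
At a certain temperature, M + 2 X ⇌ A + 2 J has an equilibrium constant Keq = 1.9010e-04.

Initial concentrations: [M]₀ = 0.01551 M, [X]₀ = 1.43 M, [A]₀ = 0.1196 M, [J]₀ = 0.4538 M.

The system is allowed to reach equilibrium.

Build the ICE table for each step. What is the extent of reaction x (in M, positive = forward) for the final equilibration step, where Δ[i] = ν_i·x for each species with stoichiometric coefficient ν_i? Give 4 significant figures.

Q₀ = 0.7766 vs Keq = 1.9010e-04 ⇒ Q>K, reverse
Step 1:
                  M         X         A         J
  Initial   0.01551      1.43    0.1196    0.4538
  Change     0.1181    0.2362   -0.1181   -0.2362
  Equil      0.1336     1.666   0.00149    0.2176
  solve Keq expr → x = -0.1181; check Q = 1.9010e-04

x = -0.1181 M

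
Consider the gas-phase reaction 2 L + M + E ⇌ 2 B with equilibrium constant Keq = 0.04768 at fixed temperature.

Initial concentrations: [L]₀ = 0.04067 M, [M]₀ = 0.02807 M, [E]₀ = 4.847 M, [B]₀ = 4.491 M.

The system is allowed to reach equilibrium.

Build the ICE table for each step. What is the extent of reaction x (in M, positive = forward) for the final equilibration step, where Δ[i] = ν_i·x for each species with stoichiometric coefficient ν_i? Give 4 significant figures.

Q₀ = 8.9624e+04 vs Keq = 0.04768 ⇒ Q>K, reverse
Step 1:
                    L           M           E           B
  Initial     0.04067     0.02807       4.847       4.491
  Change        2.721        1.36        1.36      -2.721
  Equil         2.761       1.388       6.207        1.77
  solve Keq expr → x = -1.36; check Q = 0.04768

x = -1.36 M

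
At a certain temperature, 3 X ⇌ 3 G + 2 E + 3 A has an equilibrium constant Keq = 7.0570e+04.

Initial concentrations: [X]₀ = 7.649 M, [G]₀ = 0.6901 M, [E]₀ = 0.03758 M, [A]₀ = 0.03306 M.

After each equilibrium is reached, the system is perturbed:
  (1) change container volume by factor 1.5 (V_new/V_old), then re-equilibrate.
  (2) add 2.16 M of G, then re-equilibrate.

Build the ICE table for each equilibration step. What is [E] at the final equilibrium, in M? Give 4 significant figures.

Q₀ = 3.7475e-11 vs Keq = 7.0570e+04 ⇒ Q<K, forward
Step 1:
                    X           G           E           A
  I             7.649      0.6901     0.03758     0.03306
  C            -5.585       5.585       3.724       5.585
  E             2.064       6.276       3.761       5.619
  solve Keq expr → x = 1.862; check Q = 7.0570e+04
Then change container volume by factor 1.5 (V_new/V_old).
Step 2:
                    X           G           E           A
  I             1.376       4.184       2.507       3.746
  C           -0.4433      0.4433      0.2955      0.4433
  E            0.9324       4.627       2.803       4.189
  solve Keq expr → x = 0.1478; check Q = 7.0570e+04
Then add 2.16 M of G.
Step 3:
                    X           G           E           A
  I            0.9324       6.787       2.803       4.189
  C             0.254      -0.254     -0.1693      -0.254
  E             1.186       6.533       2.634       3.935
  solve Keq expr → x = -0.08466; check Q = 7.0570e+04

[E]_eq = 2.634 M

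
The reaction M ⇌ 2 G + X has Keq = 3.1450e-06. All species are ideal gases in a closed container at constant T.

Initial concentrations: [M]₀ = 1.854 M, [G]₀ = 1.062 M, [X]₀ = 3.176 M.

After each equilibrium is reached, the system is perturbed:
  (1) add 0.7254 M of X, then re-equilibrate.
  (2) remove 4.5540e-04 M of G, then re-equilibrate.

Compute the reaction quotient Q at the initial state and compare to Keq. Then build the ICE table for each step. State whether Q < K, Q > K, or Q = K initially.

Q₀ = 1.932; Q > K (proceeds reverse)

Q₀ = 1.932 vs Keq = 3.1450e-06 ⇒ Q>K, reverse
Step 1:
                   M          G          X
  init         1.854      1.062      3.176
  Δ           0.5302      -1.06    -0.5302
  eq           2.384   0.001683      2.646
  solve Keq expr → x = -0.5302; check Q = 3.1450e-06
Then add 0.7254 M of X.
Step 2:
                   M          G          X
  init         2.384   0.001683      3.371
  Δ       9.6010e-05 -1.9202e-04 -9.6010e-05
  eq           2.384   0.001491      3.371
  solve Keq expr → x = -9.6010e-05; check Q = 3.1450e-06
Then remove 4.5540e-04 M of G.
Step 3:
                   M          G          X
  init         2.384   0.001036      3.371
  Δ       -2.2764e-04 4.5528e-04 2.2764e-04
  eq           2.384   0.001491      3.371
  solve Keq expr → x = 2.2764e-04; check Q = 3.1450e-06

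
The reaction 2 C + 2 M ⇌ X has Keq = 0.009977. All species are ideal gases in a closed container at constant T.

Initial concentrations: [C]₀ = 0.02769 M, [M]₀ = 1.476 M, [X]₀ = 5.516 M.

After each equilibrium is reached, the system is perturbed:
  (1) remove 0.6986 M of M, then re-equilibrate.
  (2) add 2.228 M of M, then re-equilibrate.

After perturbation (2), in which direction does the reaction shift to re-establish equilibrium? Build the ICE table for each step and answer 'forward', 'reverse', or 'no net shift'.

Direction: forward

Q₀ = 3302 vs Keq = 0.009977 ⇒ Q>K, reverse
Step 1:
                   C          M          X
  init       0.02769      1.476      5.516
  Δ            3.688      3.688     -1.844
  eq           3.715      5.164      3.672
  solve Keq expr → x = -1.844; check Q = 0.009977
Then remove 0.6986 M of M.
Step 2:
                   C          M          X
  init         3.715      4.465      3.672
  Δ           0.2658     0.2658    -0.1329
  eq           3.981      4.731      3.539
  solve Keq expr → x = -0.1329; check Q = 0.009977
Then add 2.228 M of M.
Step 3:
                   C          M          X
  init         3.981      6.959      3.539
  Δ          -0.7739    -0.7739     0.3869
  eq           3.207      6.185      3.926
  solve Keq expr → x = 0.3869; check Q = 0.009977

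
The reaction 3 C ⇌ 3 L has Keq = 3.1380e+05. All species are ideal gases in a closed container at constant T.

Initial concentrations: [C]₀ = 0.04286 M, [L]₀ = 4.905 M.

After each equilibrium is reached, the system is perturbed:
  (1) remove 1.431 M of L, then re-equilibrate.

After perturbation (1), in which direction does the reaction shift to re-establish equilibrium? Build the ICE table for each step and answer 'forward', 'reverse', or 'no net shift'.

Q₀ = 1.4989e+06 vs Keq = 3.1380e+05 ⇒ Q>K, reverse
Step 1:
                  C         L
  init      0.04286     4.905
  Δ          0.0289   -0.0289
  eq        0.07176     4.876
  solve Keq expr → x = -0.009632; check Q = 3.1380e+05
Then remove 1.431 M of L.
Step 2:
                  C         L
  init      0.07176     3.445
  Δ        -0.02075   0.02075
  eq          0.051     3.466
  solve Keq expr → x = 0.006918; check Q = 3.1380e+05

Direction: forward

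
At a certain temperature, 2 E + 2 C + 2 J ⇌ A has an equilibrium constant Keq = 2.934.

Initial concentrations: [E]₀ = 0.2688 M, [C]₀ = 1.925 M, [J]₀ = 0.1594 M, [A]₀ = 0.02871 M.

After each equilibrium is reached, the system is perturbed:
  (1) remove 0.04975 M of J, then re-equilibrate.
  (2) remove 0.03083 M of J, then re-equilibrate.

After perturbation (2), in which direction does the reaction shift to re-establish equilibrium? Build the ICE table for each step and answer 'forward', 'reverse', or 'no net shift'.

Direction: reverse

Q₀ = 4.22 vs Keq = 2.934 ⇒ Q>K, reverse
Step 1:
                    E           C           J           A
  I            0.2688       1.925      0.1594     0.02871
  C          0.009196    0.009196    0.009196   -0.004598
  E             0.278       1.934      0.1686     0.02411
  solve Keq expr → x = -0.004598; check Q = 2.934
Then remove 0.04975 M of J.
Step 2:
                    E           C           J           A
  I             0.278       1.934      0.1188     0.02411
  C            0.0144      0.0144      0.0144   -0.007201
  E            0.2924       1.949      0.1332     0.01691
  solve Keq expr → x = -0.007201; check Q = 2.934
Then remove 0.03083 M of J.
Step 3:
                    E           C           J           A
  I            0.2924       1.949      0.1024     0.01691
  C          0.008674    0.008674    0.008674   -0.004337
  E            0.3011       1.957      0.1111     0.01257
  solve Keq expr → x = -0.004337; check Q = 2.934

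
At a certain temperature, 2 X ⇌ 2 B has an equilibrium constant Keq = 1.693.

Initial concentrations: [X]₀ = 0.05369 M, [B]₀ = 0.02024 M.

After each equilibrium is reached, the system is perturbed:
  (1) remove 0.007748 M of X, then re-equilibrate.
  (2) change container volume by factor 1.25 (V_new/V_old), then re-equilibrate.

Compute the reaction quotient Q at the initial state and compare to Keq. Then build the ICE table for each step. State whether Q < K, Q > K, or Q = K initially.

Q₀ = 0.1421 vs Keq = 1.693 ⇒ Q<K, forward
Step 1:
                   X          B
  init       0.05369    0.02024
  Δ         -0.02156    0.02156
  eq         0.03213     0.0418
  solve Keq expr → x = 0.01078; check Q = 1.693
Then remove 0.007748 M of X.
Step 2:
                   X          B
  init       0.02438     0.0418
  Δ         0.004381  -0.004381
  eq         0.02876    0.03742
  solve Keq expr → x = -0.00219; check Q = 1.693
Then change container volume by factor 1.25 (V_new/V_old).
Step 3:
                   X          B
  init       0.02301    0.02994
  Δ                0          0
  eq         0.02301    0.02994
  solve Keq expr → x = 0; check Q = 1.693

Q₀ = 0.1421; Q < K (proceeds forward)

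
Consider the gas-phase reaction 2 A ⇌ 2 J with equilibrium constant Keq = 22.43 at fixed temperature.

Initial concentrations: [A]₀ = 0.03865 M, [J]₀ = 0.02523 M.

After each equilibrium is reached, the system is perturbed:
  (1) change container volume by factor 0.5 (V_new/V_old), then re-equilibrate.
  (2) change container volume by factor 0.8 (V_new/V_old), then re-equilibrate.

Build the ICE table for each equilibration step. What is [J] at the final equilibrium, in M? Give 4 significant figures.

Q₀ = 0.4261 vs Keq = 22.43 ⇒ Q<K, forward
Step 1:
                    A           J
  init        0.03865     0.02523
  Δ          -0.02751     0.02751
  eq          0.01114     0.05274
  solve Keq expr → x = 0.01376; check Q = 22.43
Then change container volume by factor 0.5 (V_new/V_old).
Step 2:
                    A           J
  init        0.02227      0.1055
  Δ                 0           0
  eq          0.02227      0.1055
  solve Keq expr → x = 0; check Q = 22.43
Then change container volume by factor 0.8 (V_new/V_old).
Step 3:
                    A           J
  init        0.02784      0.1319
  Δ                 0           0
  eq          0.02784      0.1319
  solve Keq expr → x = 0; check Q = 22.43

[J]_eq = 0.1319 M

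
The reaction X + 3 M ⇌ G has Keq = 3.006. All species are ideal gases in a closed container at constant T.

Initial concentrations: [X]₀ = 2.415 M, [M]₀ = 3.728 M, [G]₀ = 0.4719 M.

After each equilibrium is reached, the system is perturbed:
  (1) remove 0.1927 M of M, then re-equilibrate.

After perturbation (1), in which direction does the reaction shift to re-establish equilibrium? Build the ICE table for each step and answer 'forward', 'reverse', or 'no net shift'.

Direction: reverse

Q₀ = 0.003771 vs Keq = 3.006 ⇒ Q<K, forward
Step 1:
                  X         M         G
  init        2.415     3.728    0.4719
  Δ          -1.008    -3.023     1.008
  eq          1.407    0.7046      1.48
  solve Keq expr → x = 1.008; check Q = 3.006
Then remove 0.1927 M of M.
Step 2:
                  X         M         G
  init        1.407    0.5119      1.48
  Δ         0.05802    0.1741  -0.05802
  eq          1.465     0.686     1.422
  solve Keq expr → x = -0.05802; check Q = 3.006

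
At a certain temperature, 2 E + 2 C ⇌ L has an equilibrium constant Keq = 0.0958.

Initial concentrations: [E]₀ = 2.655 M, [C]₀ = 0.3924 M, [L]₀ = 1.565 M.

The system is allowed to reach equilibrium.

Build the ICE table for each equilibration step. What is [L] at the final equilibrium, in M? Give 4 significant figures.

[L]_eq = 1.225 M

Q₀ = 1.442 vs Keq = 0.0958 ⇒ Q>K, reverse
Step 1:
                    E           C           L
  Initial       2.655      0.3924       1.565
  Change       0.6799      0.6799     -0.3399
  Equil         3.335       1.072       1.225
  solve Keq expr → x = -0.3399; check Q = 0.0958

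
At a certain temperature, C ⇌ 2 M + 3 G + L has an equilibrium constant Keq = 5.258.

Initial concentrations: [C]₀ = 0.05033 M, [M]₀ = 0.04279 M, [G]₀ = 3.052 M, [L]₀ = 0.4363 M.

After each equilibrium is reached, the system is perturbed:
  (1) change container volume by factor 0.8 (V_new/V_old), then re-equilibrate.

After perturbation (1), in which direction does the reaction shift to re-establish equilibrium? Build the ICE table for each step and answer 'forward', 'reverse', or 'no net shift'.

Q₀ = 0.4512 vs Keq = 5.258 ⇒ Q<K, forward
Step 1:
                  C         M         G         L
  I         0.05033   0.04279     3.052    0.4363
  C        -0.02605    0.0521   0.07815   0.02605
  E         0.02428   0.09489      3.13    0.4623
  solve Keq expr → x = 0.02605; check Q = 5.258
Then change container volume by factor 0.8 (V_new/V_old).
Step 2:
                  C         M         G         L
  I         0.03035    0.1186     3.913    0.5779
  C         0.01598  -0.03195  -0.04793  -0.01598
  E         0.04633   0.08666     3.865     0.562
  solve Keq expr → x = -0.01598; check Q = 5.258

Direction: reverse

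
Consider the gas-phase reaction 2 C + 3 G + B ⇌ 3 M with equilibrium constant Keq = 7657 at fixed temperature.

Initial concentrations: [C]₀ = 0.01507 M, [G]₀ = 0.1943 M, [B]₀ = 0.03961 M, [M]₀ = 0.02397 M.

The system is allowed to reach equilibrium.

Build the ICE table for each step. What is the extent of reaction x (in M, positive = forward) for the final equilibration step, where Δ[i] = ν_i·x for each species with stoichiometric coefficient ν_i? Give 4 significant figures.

Q₀ = 208.7 vs Keq = 7657 ⇒ Q<K, forward
Step 1:
                  C         G         B         M
  I         0.01507    0.1943   0.03961   0.02397
  C       -0.009216  -0.01382 -0.004608   0.01382
  E        0.005854    0.1805     0.035   0.03779
  solve Keq expr → x = 0.004608; check Q = 7657

x = 0.004608 M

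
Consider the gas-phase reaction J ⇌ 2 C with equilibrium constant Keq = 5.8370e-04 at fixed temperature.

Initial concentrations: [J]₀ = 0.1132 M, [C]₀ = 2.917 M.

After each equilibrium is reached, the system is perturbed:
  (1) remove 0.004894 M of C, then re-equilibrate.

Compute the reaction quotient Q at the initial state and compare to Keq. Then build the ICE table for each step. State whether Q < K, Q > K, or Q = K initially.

Q₀ = 75.17 vs Keq = 5.8370e-04 ⇒ Q>K, reverse
Step 1:
                  J         C
  I          0.1132     2.917
  C           1.443    -2.887
  E           1.557   0.03014
  solve Keq expr → x = -1.443; check Q = 5.8370e-04
Then remove 0.004894 M of C.
Step 2:
                  J         C
  I           1.557   0.02525
  C       -0.002435   0.00487
  E           1.554   0.03012
  solve Keq expr → x = 0.002435; check Q = 5.8370e-04

Q₀ = 75.17; Q > K (proceeds reverse)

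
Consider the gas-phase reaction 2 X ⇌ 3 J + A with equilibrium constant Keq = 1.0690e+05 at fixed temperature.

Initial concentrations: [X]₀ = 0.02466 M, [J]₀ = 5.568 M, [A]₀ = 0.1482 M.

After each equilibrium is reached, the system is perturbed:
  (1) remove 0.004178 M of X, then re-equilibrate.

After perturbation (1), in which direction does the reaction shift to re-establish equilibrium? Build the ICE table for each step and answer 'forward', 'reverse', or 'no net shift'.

Direction: reverse

Q₀ = 4.2069e+04 vs Keq = 1.0690e+05 ⇒ Q<K, forward
Step 1:
                    X           J           A
  init        0.02466       5.568      0.1482
  Δ         -0.008903     0.01335    0.004452
  eq          0.01576       5.581      0.1527
  solve Keq expr → x = 0.004452; check Q = 1.0690e+05
Then remove 0.004178 M of X.
Step 2:
                    X           J           A
  init        0.01158       5.581      0.1527
  Δ          0.004048   -0.006072   -0.002024
  eq          0.01563       5.575      0.1506
  solve Keq expr → x = -0.002024; check Q = 1.0690e+05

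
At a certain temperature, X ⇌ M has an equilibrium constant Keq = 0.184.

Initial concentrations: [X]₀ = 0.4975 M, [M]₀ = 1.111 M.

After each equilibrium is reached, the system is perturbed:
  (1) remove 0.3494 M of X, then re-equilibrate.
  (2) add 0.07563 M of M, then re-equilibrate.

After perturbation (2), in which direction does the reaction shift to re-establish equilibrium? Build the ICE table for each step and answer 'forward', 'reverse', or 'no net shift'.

Direction: reverse

Q₀ = 2.233 vs Keq = 0.184 ⇒ Q>K, reverse
Step 1:
                   X          M
  Initial     0.4975      1.111
  Change       0.861     -0.861
  Equil        1.359       0.25
  solve Keq expr → x = -0.861; check Q = 0.184
Then remove 0.3494 M of X.
Step 2:
                   X          M
  Initial      1.009       0.25
  Change      0.0543    -0.0543
  Equil        1.063     0.1957
  solve Keq expr → x = -0.0543; check Q = 0.184
Then add 0.07563 M of M.
Step 3:
                   X          M
  Initial      1.063     0.2713
  Change     0.06388   -0.06388
  Equil        1.127     0.2074
  solve Keq expr → x = -0.06388; check Q = 0.184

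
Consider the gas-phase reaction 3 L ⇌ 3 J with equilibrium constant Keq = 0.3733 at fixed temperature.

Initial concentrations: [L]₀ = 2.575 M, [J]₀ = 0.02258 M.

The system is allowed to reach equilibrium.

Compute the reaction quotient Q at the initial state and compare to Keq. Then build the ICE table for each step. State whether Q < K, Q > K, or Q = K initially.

Q₀ = 6.7428e-07; Q < K (proceeds forward)

Q₀ = 6.7428e-07 vs Keq = 0.3733 ⇒ Q<K, forward
Step 1:
                  L         J
  I           2.575   0.02258
  C          -1.065     1.065
  E            1.51     1.087
  solve Keq expr → x = 0.3549; check Q = 0.3733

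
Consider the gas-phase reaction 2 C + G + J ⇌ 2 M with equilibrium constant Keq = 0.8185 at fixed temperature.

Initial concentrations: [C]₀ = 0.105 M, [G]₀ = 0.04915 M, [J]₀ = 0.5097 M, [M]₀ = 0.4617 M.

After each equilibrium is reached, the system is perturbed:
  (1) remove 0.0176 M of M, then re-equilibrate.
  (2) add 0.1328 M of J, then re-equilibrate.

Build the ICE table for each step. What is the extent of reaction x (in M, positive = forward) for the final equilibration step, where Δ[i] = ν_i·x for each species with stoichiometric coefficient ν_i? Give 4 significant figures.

x = 0.004107 M

Q₀ = 771.8 vs Keq = 0.8185 ⇒ Q>K, reverse
Step 1:
                   C          G          J          M
  I            0.105    0.04915     0.5097     0.4617
  C           0.3186     0.1593     0.1593    -0.3186
  E           0.4236     0.2084      0.669     0.1431
  solve Keq expr → x = -0.1593; check Q = 0.8185
Then remove 0.0176 M of M.
Step 2:
                   C          G          J          M
  I           0.4236     0.2084      0.669     0.1255
  C          -0.0113   -0.00565   -0.00565     0.0113
  E           0.4123     0.2028     0.6633     0.1368
  solve Keq expr → x = 0.00565; check Q = 0.8185
Then add 0.1328 M of J.
Step 3:
                   C          G          J          M
  I           0.4123     0.2028     0.7961     0.1368
  C        -0.008214  -0.004107  -0.004107   0.008214
  E           0.4041     0.1987      0.792      0.145
  solve Keq expr → x = 0.004107; check Q = 0.8185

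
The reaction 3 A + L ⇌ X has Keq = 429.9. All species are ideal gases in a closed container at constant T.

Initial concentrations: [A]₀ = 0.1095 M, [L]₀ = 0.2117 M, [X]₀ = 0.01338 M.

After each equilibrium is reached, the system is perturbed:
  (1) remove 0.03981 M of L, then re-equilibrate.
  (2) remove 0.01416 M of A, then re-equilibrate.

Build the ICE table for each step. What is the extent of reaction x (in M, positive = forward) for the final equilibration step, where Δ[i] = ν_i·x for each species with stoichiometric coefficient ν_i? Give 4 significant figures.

x = -0.003438 M

Q₀ = 48.14 vs Keq = 429.9 ⇒ Q<K, forward
Step 1:
                   A          L          X
  Initial     0.1095     0.2117    0.01338
  Change     -0.0412   -0.01373    0.01373
  Equil       0.0683      0.198    0.02711
  solve Keq expr → x = 0.01373; check Q = 429.9
Then remove 0.03981 M of L.
Step 2:
                   A          L          X
  Initial     0.0683     0.1582    0.02711
  Change    0.003911   0.001304  -0.001304
  Equil      0.07221     0.1595    0.02581
  solve Keq expr → x = -0.001304; check Q = 429.9
Then remove 0.01416 M of A.
Step 3:
                   A          L          X
  Initial    0.05805     0.1595    0.02581
  Change     0.01031   0.003438  -0.003438
  Equil      0.06836     0.1629    0.02237
  solve Keq expr → x = -0.003438; check Q = 429.9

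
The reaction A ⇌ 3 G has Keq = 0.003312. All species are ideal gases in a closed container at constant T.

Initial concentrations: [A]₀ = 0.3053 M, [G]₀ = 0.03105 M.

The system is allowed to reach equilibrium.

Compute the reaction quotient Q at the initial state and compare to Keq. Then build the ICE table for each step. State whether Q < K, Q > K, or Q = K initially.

Q₀ = 9.8052e-05; Q < K (proceeds forward)

Q₀ = 9.8052e-05 vs Keq = 0.003312 ⇒ Q<K, forward
Step 1:
                    A           G
  init         0.3053     0.03105
  Δ          -0.02227     0.06682
  eq            0.283     0.09787
  solve Keq expr → x = 0.02227; check Q = 0.003312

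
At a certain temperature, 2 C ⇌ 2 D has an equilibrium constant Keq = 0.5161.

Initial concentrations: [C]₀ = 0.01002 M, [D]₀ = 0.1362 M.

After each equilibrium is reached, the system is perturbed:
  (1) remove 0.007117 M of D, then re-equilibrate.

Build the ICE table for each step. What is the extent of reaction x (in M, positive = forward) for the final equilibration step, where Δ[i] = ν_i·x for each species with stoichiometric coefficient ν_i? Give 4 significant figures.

Q₀ = 184.8 vs Keq = 0.5161 ⇒ Q>K, reverse
Step 1:
                   C          D
  Initial    0.01002     0.1362
  Change     0.07507   -0.07507
  Equil      0.08509    0.06113
  solve Keq expr → x = -0.03754; check Q = 0.5161
Then remove 0.007117 M of D.
Step 2:
                   C          D
  Initial    0.08509    0.05401
  Change   -0.004142   0.004142
  Equil      0.08095    0.05815
  solve Keq expr → x = 0.002071; check Q = 0.5161

x = 0.002071 M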